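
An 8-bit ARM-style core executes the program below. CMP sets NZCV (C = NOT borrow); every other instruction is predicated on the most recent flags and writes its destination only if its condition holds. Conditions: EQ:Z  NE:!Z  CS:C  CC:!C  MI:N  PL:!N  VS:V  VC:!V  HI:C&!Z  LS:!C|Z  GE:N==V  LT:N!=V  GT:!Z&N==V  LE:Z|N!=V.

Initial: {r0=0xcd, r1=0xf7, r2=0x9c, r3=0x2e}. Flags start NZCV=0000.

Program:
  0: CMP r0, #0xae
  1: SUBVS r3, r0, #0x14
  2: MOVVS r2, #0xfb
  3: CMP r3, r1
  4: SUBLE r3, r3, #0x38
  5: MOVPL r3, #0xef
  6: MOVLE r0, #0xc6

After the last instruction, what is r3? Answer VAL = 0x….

VAL = 0xef

[0] flags=0010 → (cmp)
[1] flags=0010 VS?F → skip
[2] flags=0010 VS?F → skip
[3] flags=0000 → (cmp)
[4] flags=0000 LE?F → skip
[5] flags=0000 PL?T → r3=0xef
[6] flags=0000 LE?F → skip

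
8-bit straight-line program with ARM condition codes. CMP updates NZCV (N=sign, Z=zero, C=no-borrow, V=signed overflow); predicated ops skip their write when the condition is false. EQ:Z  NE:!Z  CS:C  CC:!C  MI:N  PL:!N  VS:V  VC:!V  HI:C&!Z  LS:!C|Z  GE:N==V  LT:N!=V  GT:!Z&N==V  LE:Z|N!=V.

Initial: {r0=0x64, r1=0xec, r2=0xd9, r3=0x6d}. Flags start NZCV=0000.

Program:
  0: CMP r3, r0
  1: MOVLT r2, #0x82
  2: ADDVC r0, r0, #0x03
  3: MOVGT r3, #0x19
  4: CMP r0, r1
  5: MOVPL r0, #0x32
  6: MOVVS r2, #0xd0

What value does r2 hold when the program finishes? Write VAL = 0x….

0: ✓ CMP  NZCV=0010
1: · MOVLT
2: ✓ ADDVC  r0←0x67
3: ✓ MOVGT  r3←0x19
4: ✓ CMP  NZCV=0000
5: ✓ MOVPL  r0←0x32
6: · MOVVS

VAL = 0xd9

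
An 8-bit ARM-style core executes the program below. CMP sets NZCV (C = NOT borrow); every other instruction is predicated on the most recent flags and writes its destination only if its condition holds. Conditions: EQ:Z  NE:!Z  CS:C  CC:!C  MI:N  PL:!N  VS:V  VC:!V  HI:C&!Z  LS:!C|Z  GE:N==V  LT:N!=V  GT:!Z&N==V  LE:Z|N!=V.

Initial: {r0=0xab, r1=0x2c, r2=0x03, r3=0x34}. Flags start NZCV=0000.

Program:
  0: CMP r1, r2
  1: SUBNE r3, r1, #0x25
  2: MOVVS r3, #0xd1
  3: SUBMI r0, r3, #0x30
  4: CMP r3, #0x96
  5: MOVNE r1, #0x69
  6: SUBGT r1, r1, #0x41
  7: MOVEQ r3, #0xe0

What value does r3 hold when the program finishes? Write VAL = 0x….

VAL = 0x07

0: ✓ CMP  NZCV=0010
1: ✓ SUBNE  r3←0x07
2: · MOVVS
3: · SUBMI
4: ✓ CMP  NZCV=0000
5: ✓ MOVNE  r1←0x69
6: ✓ SUBGT  r1←0x28
7: · MOVEQ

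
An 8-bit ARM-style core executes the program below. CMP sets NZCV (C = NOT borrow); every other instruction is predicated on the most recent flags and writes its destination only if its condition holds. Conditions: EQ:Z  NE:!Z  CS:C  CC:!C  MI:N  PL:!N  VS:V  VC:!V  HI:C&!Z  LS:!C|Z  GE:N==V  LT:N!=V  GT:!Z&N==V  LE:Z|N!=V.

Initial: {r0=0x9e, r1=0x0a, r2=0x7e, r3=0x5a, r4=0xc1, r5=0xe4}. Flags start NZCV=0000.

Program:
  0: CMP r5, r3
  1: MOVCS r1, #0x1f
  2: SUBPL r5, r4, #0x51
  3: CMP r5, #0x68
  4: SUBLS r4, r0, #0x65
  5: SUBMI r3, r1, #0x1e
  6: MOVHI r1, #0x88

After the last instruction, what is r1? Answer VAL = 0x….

[0] flags=1010 → (cmp)
[1] flags=1010 CS?T → r1=0x1f
[2] flags=1010 PL?F → skip
[3] flags=0011 → (cmp)
[4] flags=0011 LS?F → skip
[5] flags=0011 MI?F → skip
[6] flags=0011 HI?T → r1=0x88

VAL = 0x88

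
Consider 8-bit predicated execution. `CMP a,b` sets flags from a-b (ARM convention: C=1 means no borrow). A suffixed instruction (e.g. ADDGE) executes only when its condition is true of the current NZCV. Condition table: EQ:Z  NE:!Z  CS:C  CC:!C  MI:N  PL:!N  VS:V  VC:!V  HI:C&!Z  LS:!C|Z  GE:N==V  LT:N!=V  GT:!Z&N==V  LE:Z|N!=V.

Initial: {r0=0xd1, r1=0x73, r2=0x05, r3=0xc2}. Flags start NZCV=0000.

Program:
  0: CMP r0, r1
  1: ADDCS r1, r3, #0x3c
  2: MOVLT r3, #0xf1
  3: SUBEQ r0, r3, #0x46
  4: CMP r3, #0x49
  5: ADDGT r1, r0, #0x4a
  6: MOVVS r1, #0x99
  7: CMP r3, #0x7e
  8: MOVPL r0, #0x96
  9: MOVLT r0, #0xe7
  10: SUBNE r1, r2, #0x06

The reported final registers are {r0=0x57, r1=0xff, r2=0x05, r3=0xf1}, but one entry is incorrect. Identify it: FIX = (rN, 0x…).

FIX = (r0, 0xe7)

0: ✓ CMP  NZCV=0011
1: ✓ ADDCS  r1←0xfe
2: ✓ MOVLT  r3←0xf1
3: · SUBEQ
4: ✓ CMP  NZCV=1010
5: · ADDGT
6: · MOVVS
7: ✓ CMP  NZCV=0011
8: ✓ MOVPL  r0←0x96
9: ✓ MOVLT  r0←0xe7
10: ✓ SUBNE  r1←0xff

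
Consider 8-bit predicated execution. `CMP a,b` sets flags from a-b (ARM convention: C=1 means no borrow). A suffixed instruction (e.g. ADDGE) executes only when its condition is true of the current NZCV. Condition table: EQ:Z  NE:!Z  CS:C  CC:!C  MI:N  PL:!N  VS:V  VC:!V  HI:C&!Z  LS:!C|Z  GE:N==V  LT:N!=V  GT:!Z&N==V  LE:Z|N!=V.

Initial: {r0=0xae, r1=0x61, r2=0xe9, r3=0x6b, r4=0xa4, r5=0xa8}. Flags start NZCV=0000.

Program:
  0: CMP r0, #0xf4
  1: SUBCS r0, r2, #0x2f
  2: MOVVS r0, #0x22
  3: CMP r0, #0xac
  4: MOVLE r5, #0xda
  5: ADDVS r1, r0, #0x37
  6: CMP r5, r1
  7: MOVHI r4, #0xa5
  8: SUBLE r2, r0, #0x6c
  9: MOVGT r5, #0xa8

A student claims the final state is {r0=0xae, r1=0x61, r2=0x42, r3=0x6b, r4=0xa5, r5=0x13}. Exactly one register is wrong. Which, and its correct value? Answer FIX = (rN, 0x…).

0: ✓ CMP  NZCV=1000
1: · SUBCS
2: · MOVVS
3: ✓ CMP  NZCV=0010
4: · MOVLE
5: · ADDVS
6: ✓ CMP  NZCV=0011
7: ✓ MOVHI  r4←0xa5
8: ✓ SUBLE  r2←0x42
9: · MOVGT

FIX = (r5, 0xa8)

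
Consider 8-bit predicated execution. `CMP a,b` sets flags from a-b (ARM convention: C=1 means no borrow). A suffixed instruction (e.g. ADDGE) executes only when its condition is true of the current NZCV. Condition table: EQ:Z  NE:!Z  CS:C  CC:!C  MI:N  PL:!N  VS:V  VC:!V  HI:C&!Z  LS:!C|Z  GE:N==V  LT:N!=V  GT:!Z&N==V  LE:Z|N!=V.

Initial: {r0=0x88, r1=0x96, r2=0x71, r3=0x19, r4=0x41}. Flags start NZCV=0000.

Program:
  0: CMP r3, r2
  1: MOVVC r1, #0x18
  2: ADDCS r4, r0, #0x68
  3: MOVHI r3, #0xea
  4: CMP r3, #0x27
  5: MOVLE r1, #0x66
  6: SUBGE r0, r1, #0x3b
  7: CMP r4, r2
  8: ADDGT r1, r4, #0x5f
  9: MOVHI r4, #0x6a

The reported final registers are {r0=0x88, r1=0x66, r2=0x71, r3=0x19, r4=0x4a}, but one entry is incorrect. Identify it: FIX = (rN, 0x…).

0: ✓ CMP  NZCV=1000
1: ✓ MOVVC  r1←0x18
2: · ADDCS
3: · MOVHI
4: ✓ CMP  NZCV=1000
5: ✓ MOVLE  r1←0x66
6: · SUBGE
7: ✓ CMP  NZCV=1000
8: · ADDGT
9: · MOVHI

FIX = (r4, 0x41)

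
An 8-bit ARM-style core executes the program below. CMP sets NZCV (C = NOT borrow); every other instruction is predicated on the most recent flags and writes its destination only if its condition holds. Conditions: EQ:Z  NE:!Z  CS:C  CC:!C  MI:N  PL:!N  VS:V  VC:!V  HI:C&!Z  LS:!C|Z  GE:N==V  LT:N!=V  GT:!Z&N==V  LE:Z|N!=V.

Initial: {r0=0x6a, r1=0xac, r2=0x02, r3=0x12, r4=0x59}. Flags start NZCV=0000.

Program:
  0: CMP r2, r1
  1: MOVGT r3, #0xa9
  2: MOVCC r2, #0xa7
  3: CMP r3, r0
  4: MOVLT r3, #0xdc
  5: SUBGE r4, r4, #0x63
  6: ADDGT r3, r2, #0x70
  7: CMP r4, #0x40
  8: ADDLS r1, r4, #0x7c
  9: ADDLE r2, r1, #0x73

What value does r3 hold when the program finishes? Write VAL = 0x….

0: ✓ CMP  NZCV=0000
1: ✓ MOVGT  r3←0xa9
2: ✓ MOVCC  r2←0xa7
3: ✓ CMP  NZCV=0011
4: ✓ MOVLT  r3←0xdc
5: · SUBGE
6: · ADDGT
7: ✓ CMP  NZCV=0010
8: · ADDLS
9: · ADDLE

VAL = 0xdc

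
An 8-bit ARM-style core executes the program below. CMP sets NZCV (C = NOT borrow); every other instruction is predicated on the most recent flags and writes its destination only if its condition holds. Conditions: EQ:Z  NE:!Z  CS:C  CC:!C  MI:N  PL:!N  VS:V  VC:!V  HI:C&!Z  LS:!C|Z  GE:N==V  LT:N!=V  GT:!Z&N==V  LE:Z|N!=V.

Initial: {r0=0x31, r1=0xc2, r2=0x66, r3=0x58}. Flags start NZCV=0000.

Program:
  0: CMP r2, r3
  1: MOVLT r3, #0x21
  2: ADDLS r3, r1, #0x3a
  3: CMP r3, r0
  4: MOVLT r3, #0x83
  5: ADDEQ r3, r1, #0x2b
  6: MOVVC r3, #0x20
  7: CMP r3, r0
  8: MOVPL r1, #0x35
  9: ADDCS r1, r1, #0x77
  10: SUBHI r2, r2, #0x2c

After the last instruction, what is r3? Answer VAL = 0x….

VAL = 0x20

0: ✓ CMP  NZCV=0010
1: · MOVLT
2: · ADDLS
3: ✓ CMP  NZCV=0010
4: · MOVLT
5: · ADDEQ
6: ✓ MOVVC  r3←0x20
7: ✓ CMP  NZCV=1000
8: · MOVPL
9: · ADDCS
10: · SUBHI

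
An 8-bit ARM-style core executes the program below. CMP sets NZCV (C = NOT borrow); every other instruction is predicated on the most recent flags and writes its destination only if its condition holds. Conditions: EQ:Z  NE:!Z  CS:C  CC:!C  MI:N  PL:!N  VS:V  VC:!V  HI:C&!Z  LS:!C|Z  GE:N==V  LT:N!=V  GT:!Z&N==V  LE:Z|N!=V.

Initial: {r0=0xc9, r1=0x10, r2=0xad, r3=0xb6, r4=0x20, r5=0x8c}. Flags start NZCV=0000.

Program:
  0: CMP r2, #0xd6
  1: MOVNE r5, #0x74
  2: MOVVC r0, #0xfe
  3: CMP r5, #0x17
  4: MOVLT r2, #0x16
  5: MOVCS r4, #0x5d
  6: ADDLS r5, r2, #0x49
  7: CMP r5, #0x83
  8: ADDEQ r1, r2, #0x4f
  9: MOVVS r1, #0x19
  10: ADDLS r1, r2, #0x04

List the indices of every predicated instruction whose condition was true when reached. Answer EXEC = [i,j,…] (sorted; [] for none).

0: ✓ CMP  NZCV=1000
1: ✓ MOVNE  r5←0x74
2: ✓ MOVVC  r0←0xfe
3: ✓ CMP  NZCV=0010
4: · MOVLT
5: ✓ MOVCS  r4←0x5d
6: · ADDLS
7: ✓ CMP  NZCV=1001
8: · ADDEQ
9: ✓ MOVVS  r1←0x19
10: ✓ ADDLS  r1←0xb1

EXEC = [1,2,5,9,10]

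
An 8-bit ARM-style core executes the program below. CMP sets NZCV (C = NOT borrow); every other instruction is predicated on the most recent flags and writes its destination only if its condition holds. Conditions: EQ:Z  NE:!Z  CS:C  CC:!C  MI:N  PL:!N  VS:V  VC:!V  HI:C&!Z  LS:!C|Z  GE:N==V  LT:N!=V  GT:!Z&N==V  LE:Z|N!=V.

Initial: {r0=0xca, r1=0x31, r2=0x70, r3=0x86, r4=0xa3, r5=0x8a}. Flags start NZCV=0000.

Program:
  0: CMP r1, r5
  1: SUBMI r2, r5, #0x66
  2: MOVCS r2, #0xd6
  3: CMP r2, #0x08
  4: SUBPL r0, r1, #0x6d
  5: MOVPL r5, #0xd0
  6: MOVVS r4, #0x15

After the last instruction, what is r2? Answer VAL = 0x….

0: ✓ CMP  NZCV=1001
1: ✓ SUBMI  r2←0x24
2: · MOVCS
3: ✓ CMP  NZCV=0010
4: ✓ SUBPL  r0←0xc4
5: ✓ MOVPL  r5←0xd0
6: · MOVVS

VAL = 0x24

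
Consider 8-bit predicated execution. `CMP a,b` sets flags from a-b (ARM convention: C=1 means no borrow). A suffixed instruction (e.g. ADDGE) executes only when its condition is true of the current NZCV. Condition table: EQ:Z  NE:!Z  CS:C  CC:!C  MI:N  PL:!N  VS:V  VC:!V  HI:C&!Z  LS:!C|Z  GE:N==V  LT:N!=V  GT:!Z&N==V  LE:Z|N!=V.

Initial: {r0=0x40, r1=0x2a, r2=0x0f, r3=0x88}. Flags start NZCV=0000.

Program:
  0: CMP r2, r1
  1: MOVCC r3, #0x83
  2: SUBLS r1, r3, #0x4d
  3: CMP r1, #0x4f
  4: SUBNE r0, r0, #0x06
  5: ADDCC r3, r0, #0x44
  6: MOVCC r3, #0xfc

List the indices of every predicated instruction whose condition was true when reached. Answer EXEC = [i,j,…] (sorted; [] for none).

[0] flags=1000 → (cmp)
[1] flags=1000 CC?T → r3=0x83
[2] flags=1000 LS?T → r1=0x36
[3] flags=1000 → (cmp)
[4] flags=1000 NE?T → r0=0x3a
[5] flags=1000 CC?T → r3=0x7e
[6] flags=1000 CC?T → r3=0xfc

EXEC = [1,2,4,5,6]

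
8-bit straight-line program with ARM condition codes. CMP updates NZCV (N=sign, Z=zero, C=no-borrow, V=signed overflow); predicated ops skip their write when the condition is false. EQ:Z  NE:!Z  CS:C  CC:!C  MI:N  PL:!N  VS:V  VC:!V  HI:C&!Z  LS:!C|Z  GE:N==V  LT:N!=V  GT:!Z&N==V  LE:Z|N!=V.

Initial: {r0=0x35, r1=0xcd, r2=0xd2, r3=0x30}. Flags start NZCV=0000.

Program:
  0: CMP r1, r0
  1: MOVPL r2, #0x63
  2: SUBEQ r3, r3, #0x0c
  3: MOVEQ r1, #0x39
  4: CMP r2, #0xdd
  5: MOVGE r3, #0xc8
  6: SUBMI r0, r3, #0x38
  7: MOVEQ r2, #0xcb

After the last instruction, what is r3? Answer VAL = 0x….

VAL = 0x30

[0] flags=1010 → (cmp)
[1] flags=1010 PL?F → skip
[2] flags=1010 EQ?F → skip
[3] flags=1010 EQ?F → skip
[4] flags=1000 → (cmp)
[5] flags=1000 GE?F → skip
[6] flags=1000 MI?T → r0=0xf8
[7] flags=1000 EQ?F → skip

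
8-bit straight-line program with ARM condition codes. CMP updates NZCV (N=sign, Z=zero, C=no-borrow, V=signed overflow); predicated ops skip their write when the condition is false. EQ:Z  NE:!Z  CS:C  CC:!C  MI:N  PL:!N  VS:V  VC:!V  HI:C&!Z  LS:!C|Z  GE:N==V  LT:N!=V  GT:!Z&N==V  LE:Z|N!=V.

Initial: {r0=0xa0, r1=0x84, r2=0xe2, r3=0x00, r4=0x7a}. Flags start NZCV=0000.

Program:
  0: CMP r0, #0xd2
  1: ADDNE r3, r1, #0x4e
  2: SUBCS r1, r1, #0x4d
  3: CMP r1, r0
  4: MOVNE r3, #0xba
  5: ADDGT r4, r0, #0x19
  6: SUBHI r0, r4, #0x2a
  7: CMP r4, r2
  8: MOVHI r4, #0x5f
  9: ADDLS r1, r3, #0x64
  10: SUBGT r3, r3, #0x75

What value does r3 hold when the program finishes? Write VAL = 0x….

0: ✓ CMP  NZCV=1000
1: ✓ ADDNE  r3←0xd2
2: · SUBCS
3: ✓ CMP  NZCV=1000
4: ✓ MOVNE  r3←0xba
5: · ADDGT
6: · SUBHI
7: ✓ CMP  NZCV=1001
8: · MOVHI
9: ✓ ADDLS  r1←0x1e
10: ✓ SUBGT  r3←0x45

VAL = 0x45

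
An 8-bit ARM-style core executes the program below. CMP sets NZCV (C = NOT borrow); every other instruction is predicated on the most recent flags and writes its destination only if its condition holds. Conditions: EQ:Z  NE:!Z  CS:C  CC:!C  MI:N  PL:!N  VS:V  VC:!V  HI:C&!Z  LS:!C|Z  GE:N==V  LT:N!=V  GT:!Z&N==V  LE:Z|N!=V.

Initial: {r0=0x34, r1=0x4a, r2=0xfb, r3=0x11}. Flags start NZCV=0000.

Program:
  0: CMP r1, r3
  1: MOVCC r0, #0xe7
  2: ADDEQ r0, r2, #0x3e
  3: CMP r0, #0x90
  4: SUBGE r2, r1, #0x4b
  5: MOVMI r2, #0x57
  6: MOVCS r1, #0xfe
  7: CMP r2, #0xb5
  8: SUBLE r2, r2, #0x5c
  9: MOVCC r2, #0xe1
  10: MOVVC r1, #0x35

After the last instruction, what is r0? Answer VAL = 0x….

VAL = 0x34

0: ✓ CMP  NZCV=0010
1: · MOVCC
2: · ADDEQ
3: ✓ CMP  NZCV=1001
4: ✓ SUBGE  r2←0xff
5: ✓ MOVMI  r2←0x57
6: · MOVCS
7: ✓ CMP  NZCV=1001
8: · SUBLE
9: ✓ MOVCC  r2←0xe1
10: · MOVVC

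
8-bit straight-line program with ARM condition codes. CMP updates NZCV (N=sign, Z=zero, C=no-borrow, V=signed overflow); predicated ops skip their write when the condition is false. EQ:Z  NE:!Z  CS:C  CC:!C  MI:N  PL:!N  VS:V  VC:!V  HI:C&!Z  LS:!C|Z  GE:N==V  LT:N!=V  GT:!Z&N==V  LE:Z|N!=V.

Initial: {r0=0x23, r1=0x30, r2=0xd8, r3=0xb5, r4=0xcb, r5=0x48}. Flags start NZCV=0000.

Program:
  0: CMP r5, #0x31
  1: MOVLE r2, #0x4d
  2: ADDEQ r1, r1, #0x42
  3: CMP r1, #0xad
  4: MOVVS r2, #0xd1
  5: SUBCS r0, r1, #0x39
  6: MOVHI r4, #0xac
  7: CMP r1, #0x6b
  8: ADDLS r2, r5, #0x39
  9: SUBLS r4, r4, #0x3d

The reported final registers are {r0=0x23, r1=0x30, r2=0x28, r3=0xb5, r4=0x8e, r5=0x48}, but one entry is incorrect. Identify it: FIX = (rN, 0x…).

[0] flags=0010 → (cmp)
[1] flags=0010 LE?F → skip
[2] flags=0010 EQ?F → skip
[3] flags=1001 → (cmp)
[4] flags=1001 VS?T → r2=0xd1
[5] flags=1001 CS?F → skip
[6] flags=1001 HI?F → skip
[7] flags=1000 → (cmp)
[8] flags=1000 LS?T → r2=0x81
[9] flags=1000 LS?T → r4=0x8e

FIX = (r2, 0x81)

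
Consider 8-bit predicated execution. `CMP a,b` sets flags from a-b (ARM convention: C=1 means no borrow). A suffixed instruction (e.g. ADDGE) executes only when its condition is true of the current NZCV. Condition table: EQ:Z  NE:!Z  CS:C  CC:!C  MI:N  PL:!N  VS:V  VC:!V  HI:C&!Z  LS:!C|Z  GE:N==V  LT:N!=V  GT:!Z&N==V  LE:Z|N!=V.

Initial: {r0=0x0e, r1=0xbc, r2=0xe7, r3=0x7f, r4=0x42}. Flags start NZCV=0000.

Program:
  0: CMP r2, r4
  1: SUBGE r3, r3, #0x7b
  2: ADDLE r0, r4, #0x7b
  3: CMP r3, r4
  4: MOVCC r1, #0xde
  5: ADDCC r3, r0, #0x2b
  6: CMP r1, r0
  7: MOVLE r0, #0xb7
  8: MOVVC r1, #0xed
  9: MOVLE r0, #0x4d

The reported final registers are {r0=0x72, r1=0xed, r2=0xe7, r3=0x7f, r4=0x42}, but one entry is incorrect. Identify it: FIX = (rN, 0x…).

[0] flags=1010 → (cmp)
[1] flags=1010 GE?F → skip
[2] flags=1010 LE?T → r0=0xbd
[3] flags=0010 → (cmp)
[4] flags=0010 CC?F → skip
[5] flags=0010 CC?F → skip
[6] flags=1000 → (cmp)
[7] flags=1000 LE?T → r0=0xb7
[8] flags=1000 VC?T → r1=0xed
[9] flags=1000 LE?T → r0=0x4d

FIX = (r0, 0x4d)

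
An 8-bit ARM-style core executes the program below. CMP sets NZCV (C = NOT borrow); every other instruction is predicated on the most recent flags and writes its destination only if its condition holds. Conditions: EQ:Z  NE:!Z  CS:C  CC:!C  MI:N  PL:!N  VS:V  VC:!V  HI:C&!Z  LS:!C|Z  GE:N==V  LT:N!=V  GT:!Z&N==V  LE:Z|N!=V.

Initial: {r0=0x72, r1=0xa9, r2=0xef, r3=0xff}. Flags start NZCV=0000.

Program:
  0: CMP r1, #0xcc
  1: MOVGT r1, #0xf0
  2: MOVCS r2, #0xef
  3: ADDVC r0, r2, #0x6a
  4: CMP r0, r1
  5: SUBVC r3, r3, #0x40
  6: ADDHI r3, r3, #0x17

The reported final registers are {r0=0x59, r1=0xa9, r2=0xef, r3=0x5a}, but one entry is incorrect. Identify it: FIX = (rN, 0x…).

0: ✓ CMP  NZCV=1000
1: · MOVGT
2: · MOVCS
3: ✓ ADDVC  r0←0x59
4: ✓ CMP  NZCV=1001
5: · SUBVC
6: · ADDHI

FIX = (r3, 0xff)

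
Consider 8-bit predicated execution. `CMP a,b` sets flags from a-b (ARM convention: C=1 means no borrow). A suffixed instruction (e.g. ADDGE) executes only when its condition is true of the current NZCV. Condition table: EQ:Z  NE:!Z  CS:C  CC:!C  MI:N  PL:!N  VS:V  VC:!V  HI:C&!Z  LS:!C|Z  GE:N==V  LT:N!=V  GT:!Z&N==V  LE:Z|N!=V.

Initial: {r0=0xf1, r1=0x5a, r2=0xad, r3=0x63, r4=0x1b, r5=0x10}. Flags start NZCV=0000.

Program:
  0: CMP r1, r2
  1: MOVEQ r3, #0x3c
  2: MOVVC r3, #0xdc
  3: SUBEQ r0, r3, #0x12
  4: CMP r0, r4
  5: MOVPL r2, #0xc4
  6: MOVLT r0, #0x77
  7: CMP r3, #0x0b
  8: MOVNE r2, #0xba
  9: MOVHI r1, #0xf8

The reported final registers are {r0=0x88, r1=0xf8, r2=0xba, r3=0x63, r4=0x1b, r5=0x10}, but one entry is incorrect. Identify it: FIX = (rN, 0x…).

FIX = (r0, 0x77)

[0] flags=1001 → (cmp)
[1] flags=1001 EQ?F → skip
[2] flags=1001 VC?F → skip
[3] flags=1001 EQ?F → skip
[4] flags=1010 → (cmp)
[5] flags=1010 PL?F → skip
[6] flags=1010 LT?T → r0=0x77
[7] flags=0010 → (cmp)
[8] flags=0010 NE?T → r2=0xba
[9] flags=0010 HI?T → r1=0xf8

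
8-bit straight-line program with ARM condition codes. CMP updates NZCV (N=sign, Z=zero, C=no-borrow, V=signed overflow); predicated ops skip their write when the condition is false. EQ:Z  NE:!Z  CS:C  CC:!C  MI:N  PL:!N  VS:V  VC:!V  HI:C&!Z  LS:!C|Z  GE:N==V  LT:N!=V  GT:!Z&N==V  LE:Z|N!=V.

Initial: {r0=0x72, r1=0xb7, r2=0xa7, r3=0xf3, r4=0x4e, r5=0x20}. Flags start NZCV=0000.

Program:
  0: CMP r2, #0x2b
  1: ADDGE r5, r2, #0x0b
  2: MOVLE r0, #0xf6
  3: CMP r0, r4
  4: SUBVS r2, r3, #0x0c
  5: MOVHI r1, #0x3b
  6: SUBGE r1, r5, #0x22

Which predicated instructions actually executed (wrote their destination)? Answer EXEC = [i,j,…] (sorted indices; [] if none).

EXEC = [2,5]

0: ✓ CMP  NZCV=0011
1: · ADDGE
2: ✓ MOVLE  r0←0xf6
3: ✓ CMP  NZCV=1010
4: · SUBVS
5: ✓ MOVHI  r1←0x3b
6: · SUBGE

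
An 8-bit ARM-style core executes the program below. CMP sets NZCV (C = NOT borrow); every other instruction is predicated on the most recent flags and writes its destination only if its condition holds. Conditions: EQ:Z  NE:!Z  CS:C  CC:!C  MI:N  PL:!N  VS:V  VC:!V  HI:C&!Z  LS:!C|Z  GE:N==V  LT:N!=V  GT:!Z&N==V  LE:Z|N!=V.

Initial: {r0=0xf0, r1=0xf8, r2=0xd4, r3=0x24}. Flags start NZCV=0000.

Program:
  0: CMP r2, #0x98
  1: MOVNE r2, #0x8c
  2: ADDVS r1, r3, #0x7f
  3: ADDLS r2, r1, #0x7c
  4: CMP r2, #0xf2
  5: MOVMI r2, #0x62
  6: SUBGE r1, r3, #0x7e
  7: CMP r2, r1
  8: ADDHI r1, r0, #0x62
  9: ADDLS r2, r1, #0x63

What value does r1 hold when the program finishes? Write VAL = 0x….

VAL = 0xf8

[0] flags=0010 → (cmp)
[1] flags=0010 NE?T → r2=0x8c
[2] flags=0010 VS?F → skip
[3] flags=0010 LS?F → skip
[4] flags=1000 → (cmp)
[5] flags=1000 MI?T → r2=0x62
[6] flags=1000 GE?F → skip
[7] flags=0000 → (cmp)
[8] flags=0000 HI?F → skip
[9] flags=0000 LS?T → r2=0x5b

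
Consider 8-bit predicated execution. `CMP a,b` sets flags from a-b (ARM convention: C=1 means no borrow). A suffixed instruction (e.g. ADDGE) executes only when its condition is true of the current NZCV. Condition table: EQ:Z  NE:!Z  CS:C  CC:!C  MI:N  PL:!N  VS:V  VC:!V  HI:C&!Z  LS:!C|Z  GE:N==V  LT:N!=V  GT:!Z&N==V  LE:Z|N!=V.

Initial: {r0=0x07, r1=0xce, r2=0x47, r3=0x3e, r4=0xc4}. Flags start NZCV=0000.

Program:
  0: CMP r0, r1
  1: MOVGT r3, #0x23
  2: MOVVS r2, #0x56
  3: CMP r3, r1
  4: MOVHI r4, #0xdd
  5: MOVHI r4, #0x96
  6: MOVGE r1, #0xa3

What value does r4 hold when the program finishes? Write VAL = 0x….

[0] flags=0000 → (cmp)
[1] flags=0000 GT?T → r3=0x23
[2] flags=0000 VS?F → skip
[3] flags=0000 → (cmp)
[4] flags=0000 HI?F → skip
[5] flags=0000 HI?F → skip
[6] flags=0000 GE?T → r1=0xa3

VAL = 0xc4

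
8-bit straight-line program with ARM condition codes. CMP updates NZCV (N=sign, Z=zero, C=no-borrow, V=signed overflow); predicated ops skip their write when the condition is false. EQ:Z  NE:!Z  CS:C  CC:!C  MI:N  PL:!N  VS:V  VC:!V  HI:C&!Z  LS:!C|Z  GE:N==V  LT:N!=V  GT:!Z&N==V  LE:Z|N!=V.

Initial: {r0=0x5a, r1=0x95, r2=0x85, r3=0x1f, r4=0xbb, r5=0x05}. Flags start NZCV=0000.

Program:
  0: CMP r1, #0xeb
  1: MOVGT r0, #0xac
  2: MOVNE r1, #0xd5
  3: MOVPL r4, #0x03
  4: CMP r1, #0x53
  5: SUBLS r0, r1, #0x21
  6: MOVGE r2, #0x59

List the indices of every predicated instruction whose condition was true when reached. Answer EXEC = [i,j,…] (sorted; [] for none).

0: ✓ CMP  NZCV=1000
1: · MOVGT
2: ✓ MOVNE  r1←0xd5
3: · MOVPL
4: ✓ CMP  NZCV=1010
5: · SUBLS
6: · MOVGE

EXEC = [2]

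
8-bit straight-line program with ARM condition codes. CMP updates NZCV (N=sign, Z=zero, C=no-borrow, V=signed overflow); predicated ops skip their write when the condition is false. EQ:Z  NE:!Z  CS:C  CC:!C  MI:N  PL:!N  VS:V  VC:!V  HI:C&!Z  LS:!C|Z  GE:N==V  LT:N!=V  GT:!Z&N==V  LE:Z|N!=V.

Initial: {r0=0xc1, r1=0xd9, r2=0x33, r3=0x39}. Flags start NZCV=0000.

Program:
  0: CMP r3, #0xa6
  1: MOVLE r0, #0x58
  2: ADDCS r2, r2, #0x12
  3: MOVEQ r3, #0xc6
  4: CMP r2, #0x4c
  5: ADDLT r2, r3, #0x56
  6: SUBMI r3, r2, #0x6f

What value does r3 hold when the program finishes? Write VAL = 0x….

0: ✓ CMP  NZCV=1001
1: · MOVLE
2: · ADDCS
3: · MOVEQ
4: ✓ CMP  NZCV=1000
5: ✓ ADDLT  r2←0x8f
6: ✓ SUBMI  r3←0x20

VAL = 0x20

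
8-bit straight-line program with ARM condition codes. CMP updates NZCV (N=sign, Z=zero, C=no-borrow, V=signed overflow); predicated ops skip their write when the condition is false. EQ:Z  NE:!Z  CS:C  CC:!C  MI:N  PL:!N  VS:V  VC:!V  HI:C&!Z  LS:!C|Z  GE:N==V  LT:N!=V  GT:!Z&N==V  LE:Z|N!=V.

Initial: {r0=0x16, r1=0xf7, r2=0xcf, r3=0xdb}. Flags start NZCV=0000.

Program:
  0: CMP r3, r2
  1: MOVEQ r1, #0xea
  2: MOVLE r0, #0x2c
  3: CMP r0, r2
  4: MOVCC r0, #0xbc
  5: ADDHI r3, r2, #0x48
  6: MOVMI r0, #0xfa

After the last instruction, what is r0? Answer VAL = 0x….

VAL = 0xbc

[0] flags=0010 → (cmp)
[1] flags=0010 EQ?F → skip
[2] flags=0010 LE?F → skip
[3] flags=0000 → (cmp)
[4] flags=0000 CC?T → r0=0xbc
[5] flags=0000 HI?F → skip
[6] flags=0000 MI?F → skip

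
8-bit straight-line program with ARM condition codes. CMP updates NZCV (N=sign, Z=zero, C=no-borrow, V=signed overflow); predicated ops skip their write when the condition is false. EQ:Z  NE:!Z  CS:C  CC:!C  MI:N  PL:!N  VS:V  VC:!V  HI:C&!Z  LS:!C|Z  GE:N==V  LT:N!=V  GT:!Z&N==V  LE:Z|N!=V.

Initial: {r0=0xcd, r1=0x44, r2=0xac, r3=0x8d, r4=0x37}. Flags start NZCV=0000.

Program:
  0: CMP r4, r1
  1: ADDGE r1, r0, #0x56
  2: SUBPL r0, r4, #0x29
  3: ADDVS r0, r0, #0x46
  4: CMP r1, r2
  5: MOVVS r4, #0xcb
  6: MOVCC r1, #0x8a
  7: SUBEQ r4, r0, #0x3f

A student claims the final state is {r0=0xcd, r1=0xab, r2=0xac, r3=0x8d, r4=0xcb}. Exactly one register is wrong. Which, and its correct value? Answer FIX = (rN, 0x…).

FIX = (r1, 0x8a)

[0] flags=1000 → (cmp)
[1] flags=1000 GE?F → skip
[2] flags=1000 PL?F → skip
[3] flags=1000 VS?F → skip
[4] flags=1001 → (cmp)
[5] flags=1001 VS?T → r4=0xcb
[6] flags=1001 CC?T → r1=0x8a
[7] flags=1001 EQ?F → skip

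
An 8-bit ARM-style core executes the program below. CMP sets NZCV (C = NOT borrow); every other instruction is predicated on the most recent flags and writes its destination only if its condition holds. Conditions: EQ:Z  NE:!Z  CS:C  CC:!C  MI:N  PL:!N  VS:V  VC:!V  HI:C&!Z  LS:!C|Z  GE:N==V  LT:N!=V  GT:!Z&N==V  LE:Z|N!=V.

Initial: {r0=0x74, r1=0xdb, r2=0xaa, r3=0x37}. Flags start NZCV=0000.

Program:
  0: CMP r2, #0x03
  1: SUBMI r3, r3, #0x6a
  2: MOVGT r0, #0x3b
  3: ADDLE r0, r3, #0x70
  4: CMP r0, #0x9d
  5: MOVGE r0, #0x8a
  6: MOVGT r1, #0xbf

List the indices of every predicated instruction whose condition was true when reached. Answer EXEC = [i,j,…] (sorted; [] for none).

0: ✓ CMP  NZCV=1010
1: ✓ SUBMI  r3←0xcd
2: · MOVGT
3: ✓ ADDLE  r0←0x3d
4: ✓ CMP  NZCV=1001
5: ✓ MOVGE  r0←0x8a
6: ✓ MOVGT  r1←0xbf

EXEC = [1,3,5,6]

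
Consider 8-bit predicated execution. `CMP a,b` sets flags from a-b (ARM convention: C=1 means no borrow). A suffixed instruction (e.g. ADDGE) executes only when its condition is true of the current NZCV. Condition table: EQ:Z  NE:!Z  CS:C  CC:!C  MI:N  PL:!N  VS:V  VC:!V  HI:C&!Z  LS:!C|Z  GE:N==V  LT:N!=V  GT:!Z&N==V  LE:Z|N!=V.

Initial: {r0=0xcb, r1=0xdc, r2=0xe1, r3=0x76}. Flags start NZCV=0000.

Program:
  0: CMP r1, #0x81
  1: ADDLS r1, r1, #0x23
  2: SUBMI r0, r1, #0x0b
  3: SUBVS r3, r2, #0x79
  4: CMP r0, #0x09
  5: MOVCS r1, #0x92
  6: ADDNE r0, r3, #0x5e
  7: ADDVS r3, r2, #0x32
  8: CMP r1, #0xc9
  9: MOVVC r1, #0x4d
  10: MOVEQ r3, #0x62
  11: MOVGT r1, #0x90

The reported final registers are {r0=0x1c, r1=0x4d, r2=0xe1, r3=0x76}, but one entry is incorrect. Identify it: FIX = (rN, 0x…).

FIX = (r0, 0xd4)

0: ✓ CMP  NZCV=0010
1: · ADDLS
2: · SUBMI
3: · SUBVS
4: ✓ CMP  NZCV=1010
5: ✓ MOVCS  r1←0x92
6: ✓ ADDNE  r0←0xd4
7: · ADDVS
8: ✓ CMP  NZCV=1000
9: ✓ MOVVC  r1←0x4d
10: · MOVEQ
11: · MOVGT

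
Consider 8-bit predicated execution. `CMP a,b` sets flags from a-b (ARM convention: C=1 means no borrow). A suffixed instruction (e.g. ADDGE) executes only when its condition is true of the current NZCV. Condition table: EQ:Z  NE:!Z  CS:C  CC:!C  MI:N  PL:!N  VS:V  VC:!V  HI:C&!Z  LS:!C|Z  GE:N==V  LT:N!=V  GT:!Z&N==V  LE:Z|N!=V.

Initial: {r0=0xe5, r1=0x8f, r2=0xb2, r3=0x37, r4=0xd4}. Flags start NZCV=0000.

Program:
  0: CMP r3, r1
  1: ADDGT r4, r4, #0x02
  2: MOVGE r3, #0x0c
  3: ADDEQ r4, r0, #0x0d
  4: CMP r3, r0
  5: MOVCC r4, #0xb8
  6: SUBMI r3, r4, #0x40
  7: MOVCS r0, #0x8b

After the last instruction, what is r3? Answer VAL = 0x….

0: ✓ CMP  NZCV=1001
1: ✓ ADDGT  r4←0xd6
2: ✓ MOVGE  r3←0x0c
3: · ADDEQ
4: ✓ CMP  NZCV=0000
5: ✓ MOVCC  r4←0xb8
6: · SUBMI
7: · MOVCS

VAL = 0x0c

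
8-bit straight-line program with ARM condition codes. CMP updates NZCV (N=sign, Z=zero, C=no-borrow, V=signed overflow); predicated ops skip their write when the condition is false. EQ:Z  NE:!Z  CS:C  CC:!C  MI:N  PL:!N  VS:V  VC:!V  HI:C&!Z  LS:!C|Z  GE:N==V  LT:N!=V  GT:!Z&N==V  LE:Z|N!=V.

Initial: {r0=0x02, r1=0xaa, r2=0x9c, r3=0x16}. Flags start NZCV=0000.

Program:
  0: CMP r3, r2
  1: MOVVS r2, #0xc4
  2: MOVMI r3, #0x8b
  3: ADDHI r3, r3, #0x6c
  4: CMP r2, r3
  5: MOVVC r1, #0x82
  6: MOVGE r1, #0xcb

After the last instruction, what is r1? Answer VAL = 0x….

VAL = 0x82

[0] flags=0000 → (cmp)
[1] flags=0000 VS?F → skip
[2] flags=0000 MI?F → skip
[3] flags=0000 HI?F → skip
[4] flags=1010 → (cmp)
[5] flags=1010 VC?T → r1=0x82
[6] flags=1010 GE?F → skip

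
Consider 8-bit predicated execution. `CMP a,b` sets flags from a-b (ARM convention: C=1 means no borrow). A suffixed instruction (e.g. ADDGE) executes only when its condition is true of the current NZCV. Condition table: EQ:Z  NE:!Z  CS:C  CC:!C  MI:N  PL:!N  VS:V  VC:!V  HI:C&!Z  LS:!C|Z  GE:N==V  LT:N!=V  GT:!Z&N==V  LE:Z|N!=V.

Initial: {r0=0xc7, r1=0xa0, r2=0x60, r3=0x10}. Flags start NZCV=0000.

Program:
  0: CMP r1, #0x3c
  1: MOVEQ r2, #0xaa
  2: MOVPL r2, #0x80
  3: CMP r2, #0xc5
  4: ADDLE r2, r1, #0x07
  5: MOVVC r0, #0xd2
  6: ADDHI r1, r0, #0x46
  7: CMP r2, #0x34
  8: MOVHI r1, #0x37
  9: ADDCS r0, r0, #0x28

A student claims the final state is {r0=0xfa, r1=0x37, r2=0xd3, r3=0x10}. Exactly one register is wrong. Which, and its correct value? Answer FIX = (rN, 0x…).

FIX = (r2, 0xa7)

0: ✓ CMP  NZCV=0011
1: · MOVEQ
2: ✓ MOVPL  r2←0x80
3: ✓ CMP  NZCV=1000
4: ✓ ADDLE  r2←0xa7
5: ✓ MOVVC  r0←0xd2
6: · ADDHI
7: ✓ CMP  NZCV=0011
8: ✓ MOVHI  r1←0x37
9: ✓ ADDCS  r0←0xfa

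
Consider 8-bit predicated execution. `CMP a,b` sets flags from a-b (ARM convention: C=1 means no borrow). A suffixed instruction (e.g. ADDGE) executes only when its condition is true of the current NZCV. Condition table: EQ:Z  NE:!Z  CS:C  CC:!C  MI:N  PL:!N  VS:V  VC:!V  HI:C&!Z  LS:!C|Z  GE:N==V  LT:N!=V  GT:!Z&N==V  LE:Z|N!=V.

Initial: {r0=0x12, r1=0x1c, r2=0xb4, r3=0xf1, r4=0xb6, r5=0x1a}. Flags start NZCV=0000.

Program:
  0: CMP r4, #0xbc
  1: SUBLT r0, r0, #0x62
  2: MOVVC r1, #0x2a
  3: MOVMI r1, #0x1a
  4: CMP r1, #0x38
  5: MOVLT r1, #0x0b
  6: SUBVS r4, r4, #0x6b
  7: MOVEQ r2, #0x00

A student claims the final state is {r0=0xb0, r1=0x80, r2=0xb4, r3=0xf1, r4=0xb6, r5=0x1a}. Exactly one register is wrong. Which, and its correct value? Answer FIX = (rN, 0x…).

0: ✓ CMP  NZCV=1000
1: ✓ SUBLT  r0←0xb0
2: ✓ MOVVC  r1←0x2a
3: ✓ MOVMI  r1←0x1a
4: ✓ CMP  NZCV=1000
5: ✓ MOVLT  r1←0x0b
6: · SUBVS
7: · MOVEQ

FIX = (r1, 0x0b)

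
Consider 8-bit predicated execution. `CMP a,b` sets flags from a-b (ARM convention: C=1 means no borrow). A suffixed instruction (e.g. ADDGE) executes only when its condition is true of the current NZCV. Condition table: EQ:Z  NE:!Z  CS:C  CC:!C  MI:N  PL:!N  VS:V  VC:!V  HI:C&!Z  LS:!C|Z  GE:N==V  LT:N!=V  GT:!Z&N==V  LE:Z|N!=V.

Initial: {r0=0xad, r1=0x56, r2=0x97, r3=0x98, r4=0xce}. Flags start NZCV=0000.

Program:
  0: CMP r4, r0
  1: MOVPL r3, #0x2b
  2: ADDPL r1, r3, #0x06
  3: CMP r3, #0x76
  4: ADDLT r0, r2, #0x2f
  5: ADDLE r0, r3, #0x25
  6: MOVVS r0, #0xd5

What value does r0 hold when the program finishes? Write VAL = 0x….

0: ✓ CMP  NZCV=0010
1: ✓ MOVPL  r3←0x2b
2: ✓ ADDPL  r1←0x31
3: ✓ CMP  NZCV=1000
4: ✓ ADDLT  r0←0xc6
5: ✓ ADDLE  r0←0x50
6: · MOVVS

VAL = 0x50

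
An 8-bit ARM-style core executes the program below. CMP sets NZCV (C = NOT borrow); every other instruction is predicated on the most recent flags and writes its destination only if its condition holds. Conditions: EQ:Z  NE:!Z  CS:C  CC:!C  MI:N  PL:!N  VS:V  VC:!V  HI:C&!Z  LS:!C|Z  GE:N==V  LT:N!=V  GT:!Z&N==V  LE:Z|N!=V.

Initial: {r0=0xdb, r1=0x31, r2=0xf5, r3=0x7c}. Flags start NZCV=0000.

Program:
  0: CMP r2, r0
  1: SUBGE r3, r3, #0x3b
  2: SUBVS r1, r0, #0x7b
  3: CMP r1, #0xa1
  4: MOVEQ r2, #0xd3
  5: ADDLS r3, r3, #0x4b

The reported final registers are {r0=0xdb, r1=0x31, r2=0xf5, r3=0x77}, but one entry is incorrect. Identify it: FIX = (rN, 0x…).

[0] flags=0010 → (cmp)
[1] flags=0010 GE?T → r3=0x41
[2] flags=0010 VS?F → skip
[3] flags=1001 → (cmp)
[4] flags=1001 EQ?F → skip
[5] flags=1001 LS?T → r3=0x8c

FIX = (r3, 0x8c)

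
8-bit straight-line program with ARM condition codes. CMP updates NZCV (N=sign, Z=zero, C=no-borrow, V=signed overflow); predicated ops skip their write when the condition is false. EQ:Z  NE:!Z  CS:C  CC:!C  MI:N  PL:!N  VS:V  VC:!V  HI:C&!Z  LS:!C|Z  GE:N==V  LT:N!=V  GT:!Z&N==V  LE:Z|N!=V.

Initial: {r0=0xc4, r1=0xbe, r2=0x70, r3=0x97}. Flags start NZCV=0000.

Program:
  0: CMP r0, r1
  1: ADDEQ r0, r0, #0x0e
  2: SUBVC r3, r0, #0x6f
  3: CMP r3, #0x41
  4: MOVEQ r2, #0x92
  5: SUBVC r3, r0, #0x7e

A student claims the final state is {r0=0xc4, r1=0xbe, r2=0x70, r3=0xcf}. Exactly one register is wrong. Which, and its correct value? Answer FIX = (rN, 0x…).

FIX = (r3, 0x46)

[0] flags=0010 → (cmp)
[1] flags=0010 EQ?F → skip
[2] flags=0010 VC?T → r3=0x55
[3] flags=0010 → (cmp)
[4] flags=0010 EQ?F → skip
[5] flags=0010 VC?T → r3=0x46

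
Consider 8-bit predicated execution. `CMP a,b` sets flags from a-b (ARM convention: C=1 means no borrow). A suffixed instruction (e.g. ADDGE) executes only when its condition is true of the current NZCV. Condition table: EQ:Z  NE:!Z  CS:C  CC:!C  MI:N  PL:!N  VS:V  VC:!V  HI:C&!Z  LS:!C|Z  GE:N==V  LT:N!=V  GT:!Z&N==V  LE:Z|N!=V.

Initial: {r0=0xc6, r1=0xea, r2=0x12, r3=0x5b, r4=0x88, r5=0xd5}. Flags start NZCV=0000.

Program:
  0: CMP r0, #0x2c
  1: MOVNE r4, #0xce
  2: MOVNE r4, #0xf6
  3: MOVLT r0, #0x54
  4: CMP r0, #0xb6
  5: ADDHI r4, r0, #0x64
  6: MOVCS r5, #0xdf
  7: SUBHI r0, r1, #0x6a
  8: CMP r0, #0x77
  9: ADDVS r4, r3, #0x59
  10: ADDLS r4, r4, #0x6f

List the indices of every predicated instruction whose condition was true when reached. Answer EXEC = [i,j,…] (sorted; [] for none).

[0] flags=1010 → (cmp)
[1] flags=1010 NE?T → r4=0xce
[2] flags=1010 NE?T → r4=0xf6
[3] flags=1010 LT?T → r0=0x54
[4] flags=1001 → (cmp)
[5] flags=1001 HI?F → skip
[6] flags=1001 CS?F → skip
[7] flags=1001 HI?F → skip
[8] flags=1000 → (cmp)
[9] flags=1000 VS?F → skip
[10] flags=1000 LS?T → r4=0x65

EXEC = [1,2,3,10]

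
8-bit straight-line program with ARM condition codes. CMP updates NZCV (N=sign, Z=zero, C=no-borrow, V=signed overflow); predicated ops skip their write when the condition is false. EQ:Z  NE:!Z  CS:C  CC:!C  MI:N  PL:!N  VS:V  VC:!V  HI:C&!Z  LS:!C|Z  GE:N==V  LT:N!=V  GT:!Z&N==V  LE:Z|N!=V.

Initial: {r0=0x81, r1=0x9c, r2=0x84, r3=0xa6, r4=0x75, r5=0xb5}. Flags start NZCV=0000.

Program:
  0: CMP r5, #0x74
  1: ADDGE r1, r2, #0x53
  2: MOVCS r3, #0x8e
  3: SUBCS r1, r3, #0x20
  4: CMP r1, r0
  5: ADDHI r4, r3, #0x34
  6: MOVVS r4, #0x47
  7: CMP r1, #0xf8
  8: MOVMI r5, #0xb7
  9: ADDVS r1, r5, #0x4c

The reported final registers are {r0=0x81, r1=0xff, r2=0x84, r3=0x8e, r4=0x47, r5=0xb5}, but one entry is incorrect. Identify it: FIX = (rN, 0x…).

FIX = (r1, 0x6e)

[0] flags=0011 → (cmp)
[1] flags=0011 GE?F → skip
[2] flags=0011 CS?T → r3=0x8e
[3] flags=0011 CS?T → r1=0x6e
[4] flags=1001 → (cmp)
[5] flags=1001 HI?F → skip
[6] flags=1001 VS?T → r4=0x47
[7] flags=0000 → (cmp)
[8] flags=0000 MI?F → skip
[9] flags=0000 VS?F → skip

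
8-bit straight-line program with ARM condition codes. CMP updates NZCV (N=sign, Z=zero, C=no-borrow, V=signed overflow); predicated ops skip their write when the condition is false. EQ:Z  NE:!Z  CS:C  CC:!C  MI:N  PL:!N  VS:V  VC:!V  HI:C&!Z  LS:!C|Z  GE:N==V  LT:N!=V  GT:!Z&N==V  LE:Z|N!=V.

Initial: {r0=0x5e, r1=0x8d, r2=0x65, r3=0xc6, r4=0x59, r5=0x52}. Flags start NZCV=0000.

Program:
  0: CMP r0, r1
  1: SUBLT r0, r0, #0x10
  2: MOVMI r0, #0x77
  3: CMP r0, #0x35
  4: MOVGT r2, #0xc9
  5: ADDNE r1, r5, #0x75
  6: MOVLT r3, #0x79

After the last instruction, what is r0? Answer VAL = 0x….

[0] flags=1001 → (cmp)
[1] flags=1001 LT?F → skip
[2] flags=1001 MI?T → r0=0x77
[3] flags=0010 → (cmp)
[4] flags=0010 GT?T → r2=0xc9
[5] flags=0010 NE?T → r1=0xc7
[6] flags=0010 LT?F → skip

VAL = 0x77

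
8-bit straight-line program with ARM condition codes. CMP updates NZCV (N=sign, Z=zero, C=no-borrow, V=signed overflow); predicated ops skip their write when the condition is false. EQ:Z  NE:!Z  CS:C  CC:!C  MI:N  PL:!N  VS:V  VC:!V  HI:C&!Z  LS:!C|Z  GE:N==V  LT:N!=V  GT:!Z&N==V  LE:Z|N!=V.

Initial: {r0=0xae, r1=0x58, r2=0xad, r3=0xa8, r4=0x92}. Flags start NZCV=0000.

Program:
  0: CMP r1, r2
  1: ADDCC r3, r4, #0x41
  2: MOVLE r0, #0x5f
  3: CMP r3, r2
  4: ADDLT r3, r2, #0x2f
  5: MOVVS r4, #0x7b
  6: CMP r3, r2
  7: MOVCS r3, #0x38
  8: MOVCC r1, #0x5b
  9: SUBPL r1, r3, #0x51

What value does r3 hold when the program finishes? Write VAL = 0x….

0: ✓ CMP  NZCV=1001
1: ✓ ADDCC  r3←0xd3
2: · MOVLE
3: ✓ CMP  NZCV=0010
4: · ADDLT
5: · MOVVS
6: ✓ CMP  NZCV=0010
7: ✓ MOVCS  r3←0x38
8: · MOVCC
9: ✓ SUBPL  r1←0xe7

VAL = 0x38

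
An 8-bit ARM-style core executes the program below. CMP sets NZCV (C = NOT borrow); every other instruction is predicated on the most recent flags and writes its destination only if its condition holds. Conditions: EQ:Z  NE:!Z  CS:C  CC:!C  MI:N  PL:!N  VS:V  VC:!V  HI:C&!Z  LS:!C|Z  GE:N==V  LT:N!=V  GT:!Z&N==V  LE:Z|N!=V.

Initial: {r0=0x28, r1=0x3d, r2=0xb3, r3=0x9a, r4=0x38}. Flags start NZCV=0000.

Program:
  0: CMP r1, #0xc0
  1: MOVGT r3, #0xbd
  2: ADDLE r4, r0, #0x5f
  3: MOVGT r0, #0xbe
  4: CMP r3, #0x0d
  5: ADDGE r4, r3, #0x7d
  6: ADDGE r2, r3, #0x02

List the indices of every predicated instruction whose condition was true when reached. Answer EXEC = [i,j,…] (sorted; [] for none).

EXEC = [1,3]

0: ✓ CMP  NZCV=0000
1: ✓ MOVGT  r3←0xbd
2: · ADDLE
3: ✓ MOVGT  r0←0xbe
4: ✓ CMP  NZCV=1010
5: · ADDGE
6: · ADDGE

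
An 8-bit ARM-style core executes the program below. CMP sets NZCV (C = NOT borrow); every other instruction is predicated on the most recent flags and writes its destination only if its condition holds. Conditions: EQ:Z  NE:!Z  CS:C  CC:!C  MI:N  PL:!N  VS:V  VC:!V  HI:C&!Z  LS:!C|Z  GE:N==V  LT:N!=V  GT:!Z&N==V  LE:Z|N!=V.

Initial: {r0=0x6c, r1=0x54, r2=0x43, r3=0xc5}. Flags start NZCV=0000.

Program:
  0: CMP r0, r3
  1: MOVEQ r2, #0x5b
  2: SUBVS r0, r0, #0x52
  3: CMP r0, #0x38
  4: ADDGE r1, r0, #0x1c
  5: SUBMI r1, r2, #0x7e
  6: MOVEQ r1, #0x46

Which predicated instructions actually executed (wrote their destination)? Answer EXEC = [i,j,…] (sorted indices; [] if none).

EXEC = [2,5]

[0] flags=1001 → (cmp)
[1] flags=1001 EQ?F → skip
[2] flags=1001 VS?T → r0=0x1a
[3] flags=1000 → (cmp)
[4] flags=1000 GE?F → skip
[5] flags=1000 MI?T → r1=0xc5
[6] flags=1000 EQ?F → skip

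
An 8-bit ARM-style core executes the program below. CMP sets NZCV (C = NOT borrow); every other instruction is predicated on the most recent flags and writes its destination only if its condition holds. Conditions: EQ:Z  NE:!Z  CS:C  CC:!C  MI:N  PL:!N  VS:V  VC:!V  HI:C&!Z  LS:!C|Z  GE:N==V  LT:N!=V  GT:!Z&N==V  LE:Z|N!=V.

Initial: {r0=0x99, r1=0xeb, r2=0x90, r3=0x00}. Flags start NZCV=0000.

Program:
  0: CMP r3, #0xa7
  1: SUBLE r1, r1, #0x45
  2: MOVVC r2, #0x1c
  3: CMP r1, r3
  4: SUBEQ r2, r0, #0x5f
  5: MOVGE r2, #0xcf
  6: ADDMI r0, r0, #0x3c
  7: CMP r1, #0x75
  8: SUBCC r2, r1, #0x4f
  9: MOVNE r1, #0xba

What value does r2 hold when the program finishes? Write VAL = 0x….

VAL = 0x1c

[0] flags=0000 → (cmp)
[1] flags=0000 LE?F → skip
[2] flags=0000 VC?T → r2=0x1c
[3] flags=1010 → (cmp)
[4] flags=1010 EQ?F → skip
[5] flags=1010 GE?F → skip
[6] flags=1010 MI?T → r0=0xd5
[7] flags=0011 → (cmp)
[8] flags=0011 CC?F → skip
[9] flags=0011 NE?T → r1=0xba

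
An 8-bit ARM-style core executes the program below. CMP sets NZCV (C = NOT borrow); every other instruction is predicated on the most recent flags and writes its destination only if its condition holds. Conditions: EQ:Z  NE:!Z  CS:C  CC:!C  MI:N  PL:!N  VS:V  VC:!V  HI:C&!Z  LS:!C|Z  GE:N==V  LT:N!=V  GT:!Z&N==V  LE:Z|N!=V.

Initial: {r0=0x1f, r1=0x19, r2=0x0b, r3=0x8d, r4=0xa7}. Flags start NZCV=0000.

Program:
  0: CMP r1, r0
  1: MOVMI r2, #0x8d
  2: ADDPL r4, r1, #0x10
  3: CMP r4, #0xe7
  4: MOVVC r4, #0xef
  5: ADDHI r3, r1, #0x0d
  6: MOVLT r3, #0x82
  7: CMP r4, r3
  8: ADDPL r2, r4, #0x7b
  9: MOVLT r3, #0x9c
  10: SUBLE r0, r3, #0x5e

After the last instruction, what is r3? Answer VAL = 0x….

VAL = 0x82

[0] flags=1000 → (cmp)
[1] flags=1000 MI?T → r2=0x8d
[2] flags=1000 PL?F → skip
[3] flags=1000 → (cmp)
[4] flags=1000 VC?T → r4=0xef
[5] flags=1000 HI?F → skip
[6] flags=1000 LT?T → r3=0x82
[7] flags=0010 → (cmp)
[8] flags=0010 PL?T → r2=0x6a
[9] flags=0010 LT?F → skip
[10] flags=0010 LE?F → skip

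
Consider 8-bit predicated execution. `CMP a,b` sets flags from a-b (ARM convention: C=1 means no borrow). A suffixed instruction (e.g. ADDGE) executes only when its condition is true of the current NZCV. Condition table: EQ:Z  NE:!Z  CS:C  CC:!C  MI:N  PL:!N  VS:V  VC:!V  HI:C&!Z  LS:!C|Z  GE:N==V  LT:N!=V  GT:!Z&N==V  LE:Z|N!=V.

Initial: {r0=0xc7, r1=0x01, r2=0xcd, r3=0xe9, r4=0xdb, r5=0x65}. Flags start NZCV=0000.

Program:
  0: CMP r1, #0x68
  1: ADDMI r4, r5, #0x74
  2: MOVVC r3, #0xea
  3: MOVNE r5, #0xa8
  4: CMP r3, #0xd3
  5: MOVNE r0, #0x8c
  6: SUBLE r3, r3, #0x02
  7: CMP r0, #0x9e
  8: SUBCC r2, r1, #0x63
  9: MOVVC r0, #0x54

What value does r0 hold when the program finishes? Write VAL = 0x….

VAL = 0x54

0: ✓ CMP  NZCV=1000
1: ✓ ADDMI  r4←0xd9
2: ✓ MOVVC  r3←0xea
3: ✓ MOVNE  r5←0xa8
4: ✓ CMP  NZCV=0010
5: ✓ MOVNE  r0←0x8c
6: · SUBLE
7: ✓ CMP  NZCV=1000
8: ✓ SUBCC  r2←0x9e
9: ✓ MOVVC  r0←0x54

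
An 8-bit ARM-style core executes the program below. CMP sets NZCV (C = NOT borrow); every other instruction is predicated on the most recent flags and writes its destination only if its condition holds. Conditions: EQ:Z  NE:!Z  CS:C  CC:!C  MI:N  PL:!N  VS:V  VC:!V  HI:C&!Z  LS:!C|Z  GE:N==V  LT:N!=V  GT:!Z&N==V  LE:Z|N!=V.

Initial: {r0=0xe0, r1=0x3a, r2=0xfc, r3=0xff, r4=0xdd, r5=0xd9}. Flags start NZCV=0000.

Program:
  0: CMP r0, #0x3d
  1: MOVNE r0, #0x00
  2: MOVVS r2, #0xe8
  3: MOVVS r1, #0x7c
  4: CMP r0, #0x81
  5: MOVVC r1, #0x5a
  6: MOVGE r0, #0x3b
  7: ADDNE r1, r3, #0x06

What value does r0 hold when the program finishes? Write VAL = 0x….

[0] flags=1010 → (cmp)
[1] flags=1010 NE?T → r0=0x00
[2] flags=1010 VS?F → skip
[3] flags=1010 VS?F → skip
[4] flags=0000 → (cmp)
[5] flags=0000 VC?T → r1=0x5a
[6] flags=0000 GE?T → r0=0x3b
[7] flags=0000 NE?T → r1=0x05

VAL = 0x3b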